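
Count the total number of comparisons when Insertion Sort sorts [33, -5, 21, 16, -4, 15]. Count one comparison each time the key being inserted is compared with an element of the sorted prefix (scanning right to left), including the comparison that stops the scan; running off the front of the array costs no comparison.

Insert -5: 33 > -5 (shift), reached front = 1 comparison(s) -> [-5, 33, 21, 16, -4, 15]
Insert 21: 33 > 21 (shift), -5 <= 21 (stop) = 2 comparison(s) -> [-5, 21, 33, 16, -4, 15]
Insert 16: 33 > 16 (shift), 21 > 16 (shift), -5 <= 16 (stop) = 3 comparison(s) -> [-5, 16, 21, 33, -4, 15]
Insert -4: 33 > -4 (shift), 21 > -4 (shift), 16 > -4 (shift), -5 <= -4 (stop) = 4 comparison(s) -> [-5, -4, 16, 21, 33, 15]
Insert 15: 33 > 15 (shift), 21 > 15 (shift), 16 > 15 (shift), -4 <= 15 (stop) = 4 comparison(s) -> [-5, -4, 15, 16, 21, 33]
Total comparisons: 1 + 2 + 3 + 4 + 4 = 14


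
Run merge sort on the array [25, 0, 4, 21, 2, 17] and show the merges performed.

Divide and conquer:
  Merge [0] + [4] -> [0, 4]
  Merge [25] + [0, 4] -> [0, 4, 25]
  Merge [2] + [17] -> [2, 17]
  Merge [21] + [2, 17] -> [2, 17, 21]
  Merge [0, 4, 25] + [2, 17, 21] -> [0, 2, 4, 17, 21, 25]


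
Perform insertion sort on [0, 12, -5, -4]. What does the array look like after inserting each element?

First element 0 is already 'sorted'
Insert 12: shifted 0 elements -> [0, 12, -5, -4]
Insert -5: shifted 2 elements -> [-5, 0, 12, -4]
Insert -4: shifted 2 elements -> [-5, -4, 0, 12]


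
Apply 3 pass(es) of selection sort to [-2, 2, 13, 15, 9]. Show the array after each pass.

Pass 1: Select minimum -2 at index 0, swap -> [-2, 2, 13, 15, 9]
Pass 2: Select minimum 2 at index 1, swap -> [-2, 2, 13, 15, 9]
Pass 3: Select minimum 9 at index 4, swap -> [-2, 2, 9, 15, 13]


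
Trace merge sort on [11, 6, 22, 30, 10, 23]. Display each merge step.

Divide and conquer:
  Merge [6] + [22] -> [6, 22]
  Merge [11] + [6, 22] -> [6, 11, 22]
  Merge [10] + [23] -> [10, 23]
  Merge [30] + [10, 23] -> [10, 23, 30]
  Merge [6, 11, 22] + [10, 23, 30] -> [6, 10, 11, 22, 23, 30]


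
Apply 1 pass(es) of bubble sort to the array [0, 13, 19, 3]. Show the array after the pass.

After pass 1: [0, 13, 3, 19] (1 swaps)
Total swaps: 1


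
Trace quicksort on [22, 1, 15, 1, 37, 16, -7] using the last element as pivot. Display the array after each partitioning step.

Partition 1: pivot=-7 at index 0 -> [-7, 1, 15, 1, 37, 16, 22]
Partition 2: pivot=22 at index 5 -> [-7, 1, 15, 1, 16, 22, 37]
Partition 3: pivot=16 at index 4 -> [-7, 1, 15, 1, 16, 22, 37]
Partition 4: pivot=1 at index 2 -> [-7, 1, 1, 15, 16, 22, 37]


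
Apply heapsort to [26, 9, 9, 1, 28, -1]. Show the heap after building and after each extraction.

Build heap: [28, 26, 9, 1, 9, -1]
Extract 28: [26, 9, 9, 1, -1, 28]
Extract 26: [9, 1, 9, -1, 26, 28]
Extract 9: [9, 1, -1, 9, 26, 28]
Extract 9: [1, -1, 9, 9, 26, 28]
Extract 1: [-1, 1, 9, 9, 26, 28]


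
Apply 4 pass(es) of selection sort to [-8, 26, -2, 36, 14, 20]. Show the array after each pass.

Pass 1: Select minimum -8 at index 0, swap -> [-8, 26, -2, 36, 14, 20]
Pass 2: Select minimum -2 at index 2, swap -> [-8, -2, 26, 36, 14, 20]
Pass 3: Select minimum 14 at index 4, swap -> [-8, -2, 14, 36, 26, 20]
Pass 4: Select minimum 20 at index 5, swap -> [-8, -2, 14, 20, 26, 36]


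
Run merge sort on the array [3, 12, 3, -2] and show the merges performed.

Divide and conquer:
  Merge [3] + [12] -> [3, 12]
  Merge [3] + [-2] -> [-2, 3]
  Merge [3, 12] + [-2, 3] -> [-2, 3, 3, 12]


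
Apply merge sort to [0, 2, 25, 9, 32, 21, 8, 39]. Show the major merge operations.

Divide and conquer:
  Merge [0] + [2] -> [0, 2]
  Merge [25] + [9] -> [9, 25]
  Merge [0, 2] + [9, 25] -> [0, 2, 9, 25]
  Merge [32] + [21] -> [21, 32]
  Merge [8] + [39] -> [8, 39]
  Merge [21, 32] + [8, 39] -> [8, 21, 32, 39]
  Merge [0, 2, 9, 25] + [8, 21, 32, 39] -> [0, 2, 8, 9, 21, 25, 32, 39]


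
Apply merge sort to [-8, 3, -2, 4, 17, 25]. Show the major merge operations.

Divide and conquer:
  Merge [3] + [-2] -> [-2, 3]
  Merge [-8] + [-2, 3] -> [-8, -2, 3]
  Merge [17] + [25] -> [17, 25]
  Merge [4] + [17, 25] -> [4, 17, 25]
  Merge [-8, -2, 3] + [4, 17, 25] -> [-8, -2, 3, 4, 17, 25]


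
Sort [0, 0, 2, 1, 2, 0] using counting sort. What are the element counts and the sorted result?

Count array: [3, 1, 2]
(count[i] = number of elements equal to i)
Cumulative count: [3, 4, 6]
Sorted: [0, 0, 0, 1, 2, 2]


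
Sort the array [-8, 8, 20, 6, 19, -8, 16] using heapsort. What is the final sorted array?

Build heap: [20, 19, 16, 6, 8, -8, -8]
Extract 20: [19, 8, 16, 6, -8, -8, 20]
Extract 19: [16, 8, -8, 6, -8, 19, 20]
Extract 16: [8, 6, -8, -8, 16, 19, 20]
Extract 8: [6, -8, -8, 8, 16, 19, 20]
Extract 6: [-8, -8, 6, 8, 16, 19, 20]
Extract -8: [-8, -8, 6, 8, 16, 19, 20]


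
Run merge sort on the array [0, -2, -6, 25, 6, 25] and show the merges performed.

Divide and conquer:
  Merge [-2] + [-6] -> [-6, -2]
  Merge [0] + [-6, -2] -> [-6, -2, 0]
  Merge [6] + [25] -> [6, 25]
  Merge [25] + [6, 25] -> [6, 25, 25]
  Merge [-6, -2, 0] + [6, 25, 25] -> [-6, -2, 0, 6, 25, 25]


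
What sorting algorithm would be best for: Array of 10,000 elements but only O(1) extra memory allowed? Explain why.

Best choice: Heapsort
Reason: Heapsort rearranges the array in place using O(1) auxiliary space and still guarantees O(n log n) time; quicksort partitions in place but needs Theta(log n) stack space for recursion (O(n) in the worst case), and mergesort requires O(n) auxiliary space


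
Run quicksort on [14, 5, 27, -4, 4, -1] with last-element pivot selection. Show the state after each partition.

Partition 1: pivot=-1 at index 1 -> [-4, -1, 27, 14, 4, 5]
Partition 2: pivot=5 at index 3 -> [-4, -1, 4, 5, 27, 14]
Partition 3: pivot=14 at index 4 -> [-4, -1, 4, 5, 14, 27]


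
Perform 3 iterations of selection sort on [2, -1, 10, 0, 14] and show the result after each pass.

Pass 1: Select minimum -1 at index 1, swap -> [-1, 2, 10, 0, 14]
Pass 2: Select minimum 0 at index 3, swap -> [-1, 0, 10, 2, 14]
Pass 3: Select minimum 2 at index 3, swap -> [-1, 0, 2, 10, 14]


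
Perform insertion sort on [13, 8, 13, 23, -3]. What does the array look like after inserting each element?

First element 13 is already 'sorted'
Insert 8: shifted 1 elements -> [8, 13, 13, 23, -3]
Insert 13: shifted 0 elements -> [8, 13, 13, 23, -3]
Insert 23: shifted 0 elements -> [8, 13, 13, 23, -3]
Insert -3: shifted 4 elements -> [-3, 8, 13, 13, 23]


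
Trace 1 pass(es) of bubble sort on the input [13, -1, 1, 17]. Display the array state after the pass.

After pass 1: [-1, 1, 13, 17] (2 swaps)
Total swaps: 2


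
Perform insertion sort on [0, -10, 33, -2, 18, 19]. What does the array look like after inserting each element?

First element 0 is already 'sorted'
Insert -10: shifted 1 elements -> [-10, 0, 33, -2, 18, 19]
Insert 33: shifted 0 elements -> [-10, 0, 33, -2, 18, 19]
Insert -2: shifted 2 elements -> [-10, -2, 0, 33, 18, 19]
Insert 18: shifted 1 elements -> [-10, -2, 0, 18, 33, 19]
Insert 19: shifted 1 elements -> [-10, -2, 0, 18, 19, 33]


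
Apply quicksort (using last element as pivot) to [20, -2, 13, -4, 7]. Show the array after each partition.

Partition 1: pivot=7 at index 2 -> [-2, -4, 7, 20, 13]
Partition 2: pivot=-4 at index 0 -> [-4, -2, 7, 20, 13]
Partition 3: pivot=13 at index 3 -> [-4, -2, 7, 13, 20]


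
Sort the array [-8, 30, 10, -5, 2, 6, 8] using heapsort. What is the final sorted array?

Build heap: [30, 2, 10, -5, -8, 6, 8]
Extract 30: [10, 2, 8, -5, -8, 6, 30]
Extract 10: [8, 2, 6, -5, -8, 10, 30]
Extract 8: [6, 2, -8, -5, 8, 10, 30]
Extract 6: [2, -5, -8, 6, 8, 10, 30]
Extract 2: [-5, -8, 2, 6, 8, 10, 30]
Extract -5: [-8, -5, 2, 6, 8, 10, 30]


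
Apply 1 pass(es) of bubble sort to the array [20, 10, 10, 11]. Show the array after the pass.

After pass 1: [10, 10, 11, 20] (3 swaps)
Total swaps: 3


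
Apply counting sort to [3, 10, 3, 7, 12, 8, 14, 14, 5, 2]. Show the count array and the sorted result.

Count array: [0, 0, 1, 2, 0, 1, 0, 1, 1, 0, 1, 0, 1, 0, 2]
(count[i] = number of elements equal to i)
Cumulative count: [0, 0, 1, 3, 3, 4, 4, 5, 6, 6, 7, 7, 8, 8, 10]
Sorted: [2, 3, 3, 5, 7, 8, 10, 12, 14, 14]


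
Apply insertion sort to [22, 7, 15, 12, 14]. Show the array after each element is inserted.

First element 22 is already 'sorted'
Insert 7: shifted 1 elements -> [7, 22, 15, 12, 14]
Insert 15: shifted 1 elements -> [7, 15, 22, 12, 14]
Insert 12: shifted 2 elements -> [7, 12, 15, 22, 14]
Insert 14: shifted 2 elements -> [7, 12, 14, 15, 22]


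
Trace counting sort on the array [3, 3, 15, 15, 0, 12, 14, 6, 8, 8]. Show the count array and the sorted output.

Count array: [1, 0, 0, 2, 0, 0, 1, 0, 2, 0, 0, 0, 1, 0, 1, 2]
(count[i] = number of elements equal to i)
Cumulative count: [1, 1, 1, 3, 3, 3, 4, 4, 6, 6, 6, 6, 7, 7, 8, 10]
Sorted: [0, 3, 3, 6, 8, 8, 12, 14, 15, 15]


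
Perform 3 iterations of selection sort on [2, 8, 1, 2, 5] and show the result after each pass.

Pass 1: Select minimum 1 at index 2, swap -> [1, 8, 2, 2, 5]
Pass 2: Select minimum 2 at index 2, swap -> [1, 2, 8, 2, 5]
Pass 3: Select minimum 2 at index 3, swap -> [1, 2, 2, 8, 5]


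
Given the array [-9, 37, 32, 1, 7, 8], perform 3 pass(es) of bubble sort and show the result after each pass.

After pass 1: [-9, 32, 1, 7, 8, 37] (4 swaps)
After pass 2: [-9, 1, 7, 8, 32, 37] (3 swaps)
After pass 3: [-9, 1, 7, 8, 32, 37] (0 swaps)
Total swaps: 7


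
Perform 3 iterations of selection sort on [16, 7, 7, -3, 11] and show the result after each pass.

Pass 1: Select minimum -3 at index 3, swap -> [-3, 7, 7, 16, 11]
Pass 2: Select minimum 7 at index 1, swap -> [-3, 7, 7, 16, 11]
Pass 3: Select minimum 7 at index 2, swap -> [-3, 7, 7, 16, 11]


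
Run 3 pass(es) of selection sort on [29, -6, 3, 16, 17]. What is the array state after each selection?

Pass 1: Select minimum -6 at index 1, swap -> [-6, 29, 3, 16, 17]
Pass 2: Select minimum 3 at index 2, swap -> [-6, 3, 29, 16, 17]
Pass 3: Select minimum 16 at index 3, swap -> [-6, 3, 16, 29, 17]


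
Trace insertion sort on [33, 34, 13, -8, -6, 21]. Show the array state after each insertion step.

First element 33 is already 'sorted'
Insert 34: shifted 0 elements -> [33, 34, 13, -8, -6, 21]
Insert 13: shifted 2 elements -> [13, 33, 34, -8, -6, 21]
Insert -8: shifted 3 elements -> [-8, 13, 33, 34, -6, 21]
Insert -6: shifted 3 elements -> [-8, -6, 13, 33, 34, 21]
Insert 21: shifted 2 elements -> [-8, -6, 13, 21, 33, 34]


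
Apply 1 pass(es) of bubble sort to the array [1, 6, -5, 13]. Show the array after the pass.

After pass 1: [1, -5, 6, 13] (1 swaps)
Total swaps: 1


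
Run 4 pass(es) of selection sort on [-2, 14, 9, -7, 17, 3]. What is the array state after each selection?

Pass 1: Select minimum -7 at index 3, swap -> [-7, 14, 9, -2, 17, 3]
Pass 2: Select minimum -2 at index 3, swap -> [-7, -2, 9, 14, 17, 3]
Pass 3: Select minimum 3 at index 5, swap -> [-7, -2, 3, 14, 17, 9]
Pass 4: Select minimum 9 at index 5, swap -> [-7, -2, 3, 9, 17, 14]


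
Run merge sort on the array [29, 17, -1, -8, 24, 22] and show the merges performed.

Divide and conquer:
  Merge [17] + [-1] -> [-1, 17]
  Merge [29] + [-1, 17] -> [-1, 17, 29]
  Merge [24] + [22] -> [22, 24]
  Merge [-8] + [22, 24] -> [-8, 22, 24]
  Merge [-1, 17, 29] + [-8, 22, 24] -> [-8, -1, 17, 22, 24, 29]


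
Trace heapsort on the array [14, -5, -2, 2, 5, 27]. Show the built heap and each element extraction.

Build heap: [27, 5, 14, 2, -5, -2]
Extract 27: [14, 5, -2, 2, -5, 27]
Extract 14: [5, 2, -2, -5, 14, 27]
Extract 5: [2, -5, -2, 5, 14, 27]
Extract 2: [-2, -5, 2, 5, 14, 27]
Extract -2: [-5, -2, 2, 5, 14, 27]


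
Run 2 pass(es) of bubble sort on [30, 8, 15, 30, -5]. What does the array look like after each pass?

After pass 1: [8, 15, 30, -5, 30] (3 swaps)
After pass 2: [8, 15, -5, 30, 30] (1 swaps)
Total swaps: 4


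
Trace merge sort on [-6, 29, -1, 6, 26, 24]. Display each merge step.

Divide and conquer:
  Merge [29] + [-1] -> [-1, 29]
  Merge [-6] + [-1, 29] -> [-6, -1, 29]
  Merge [26] + [24] -> [24, 26]
  Merge [6] + [24, 26] -> [6, 24, 26]
  Merge [-6, -1, 29] + [6, 24, 26] -> [-6, -1, 6, 24, 26, 29]


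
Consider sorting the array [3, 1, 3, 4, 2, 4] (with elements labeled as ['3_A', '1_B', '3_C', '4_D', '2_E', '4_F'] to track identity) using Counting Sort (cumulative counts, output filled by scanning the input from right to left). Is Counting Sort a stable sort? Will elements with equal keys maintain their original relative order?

Trace Counting Sort on the labeled array (the key is the number; the letter only tracks identity):
  Counts for values 0..4: [0, 1, 1, 2, 2]
  Cumulative counts: [0, 1, 2, 4, 6]
  Scan right to left: place 4_F at output index 5
  Scan right to left: place 2_E at output index 1
  Scan right to left: place 4_D at output index 4
  Scan right to left: place 3_C at output index 3
  Scan right to left: place 1_B at output index 0
  Scan right to left: place 3_A at output index 2
  Output: [1_B, 2_E, 3_A, 3_C, 4_D, 4_F]
Equal keys:
  value 3: originally 3_A, 3_C; after sorting 3_A, 3_C -> order preserved
  value 4: originally 4_D, 4_F; after sorting 4_D, 4_F -> order preserved
All equal keys kept their original relative order. Counting Sort is stable: scanning the input right to left with decreasing cumulative counts places later duplicates at later output positions.
Answer: Stable


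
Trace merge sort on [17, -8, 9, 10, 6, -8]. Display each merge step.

Divide and conquer:
  Merge [-8] + [9] -> [-8, 9]
  Merge [17] + [-8, 9] -> [-8, 9, 17]
  Merge [6] + [-8] -> [-8, 6]
  Merge [10] + [-8, 6] -> [-8, 6, 10]
  Merge [-8, 9, 17] + [-8, 6, 10] -> [-8, -8, 6, 9, 10, 17]


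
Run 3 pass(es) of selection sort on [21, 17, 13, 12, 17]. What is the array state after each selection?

Pass 1: Select minimum 12 at index 3, swap -> [12, 17, 13, 21, 17]
Pass 2: Select minimum 13 at index 2, swap -> [12, 13, 17, 21, 17]
Pass 3: Select minimum 17 at index 2, swap -> [12, 13, 17, 21, 17]


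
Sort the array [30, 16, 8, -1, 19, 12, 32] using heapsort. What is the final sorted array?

Build heap: [32, 19, 30, -1, 16, 12, 8]
Extract 32: [30, 19, 12, -1, 16, 8, 32]
Extract 30: [19, 16, 12, -1, 8, 30, 32]
Extract 19: [16, 8, 12, -1, 19, 30, 32]
Extract 16: [12, 8, -1, 16, 19, 30, 32]
Extract 12: [8, -1, 12, 16, 19, 30, 32]
Extract 8: [-1, 8, 12, 16, 19, 30, 32]


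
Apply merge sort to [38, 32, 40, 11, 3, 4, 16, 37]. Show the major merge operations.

Divide and conquer:
  Merge [38] + [32] -> [32, 38]
  Merge [40] + [11] -> [11, 40]
  Merge [32, 38] + [11, 40] -> [11, 32, 38, 40]
  Merge [3] + [4] -> [3, 4]
  Merge [16] + [37] -> [16, 37]
  Merge [3, 4] + [16, 37] -> [3, 4, 16, 37]
  Merge [11, 32, 38, 40] + [3, 4, 16, 37] -> [3, 4, 11, 16, 32, 37, 38, 40]


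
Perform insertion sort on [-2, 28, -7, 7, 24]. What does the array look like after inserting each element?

First element -2 is already 'sorted'
Insert 28: shifted 0 elements -> [-2, 28, -7, 7, 24]
Insert -7: shifted 2 elements -> [-7, -2, 28, 7, 24]
Insert 7: shifted 1 elements -> [-7, -2, 7, 28, 24]
Insert 24: shifted 1 elements -> [-7, -2, 7, 24, 28]


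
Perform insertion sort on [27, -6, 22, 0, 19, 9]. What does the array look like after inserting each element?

First element 27 is already 'sorted'
Insert -6: shifted 1 elements -> [-6, 27, 22, 0, 19, 9]
Insert 22: shifted 1 elements -> [-6, 22, 27, 0, 19, 9]
Insert 0: shifted 2 elements -> [-6, 0, 22, 27, 19, 9]
Insert 19: shifted 2 elements -> [-6, 0, 19, 22, 27, 9]
Insert 9: shifted 3 elements -> [-6, 0, 9, 19, 22, 27]


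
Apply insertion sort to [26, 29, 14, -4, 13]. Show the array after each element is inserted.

First element 26 is already 'sorted'
Insert 29: shifted 0 elements -> [26, 29, 14, -4, 13]
Insert 14: shifted 2 elements -> [14, 26, 29, -4, 13]
Insert -4: shifted 3 elements -> [-4, 14, 26, 29, 13]
Insert 13: shifted 3 elements -> [-4, 13, 14, 26, 29]


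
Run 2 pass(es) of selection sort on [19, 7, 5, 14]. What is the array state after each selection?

Pass 1: Select minimum 5 at index 2, swap -> [5, 7, 19, 14]
Pass 2: Select minimum 7 at index 1, swap -> [5, 7, 19, 14]


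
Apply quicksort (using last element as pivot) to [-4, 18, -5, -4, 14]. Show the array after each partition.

Partition 1: pivot=14 at index 3 -> [-4, -5, -4, 14, 18]
Partition 2: pivot=-4 at index 2 -> [-4, -5, -4, 14, 18]
Partition 3: pivot=-5 at index 0 -> [-5, -4, -4, 14, 18]


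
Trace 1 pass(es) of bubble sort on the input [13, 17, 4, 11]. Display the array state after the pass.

After pass 1: [13, 4, 11, 17] (2 swaps)
Total swaps: 2


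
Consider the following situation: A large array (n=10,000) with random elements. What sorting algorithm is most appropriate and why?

Best choice: Quicksort or Mergesort
Reason: Both have O(n log n) average case; quicksort has lower constant factors


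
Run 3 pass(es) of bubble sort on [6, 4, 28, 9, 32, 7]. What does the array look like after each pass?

After pass 1: [4, 6, 9, 28, 7, 32] (3 swaps)
After pass 2: [4, 6, 9, 7, 28, 32] (1 swaps)
After pass 3: [4, 6, 7, 9, 28, 32] (1 swaps)
Total swaps: 5


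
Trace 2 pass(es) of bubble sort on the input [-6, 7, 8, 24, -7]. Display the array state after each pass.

After pass 1: [-6, 7, 8, -7, 24] (1 swaps)
After pass 2: [-6, 7, -7, 8, 24] (1 swaps)
Total swaps: 2


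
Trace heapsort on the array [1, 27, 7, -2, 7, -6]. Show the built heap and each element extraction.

Build heap: [27, 7, 7, -2, 1, -6]
Extract 27: [7, 1, 7, -2, -6, 27]
Extract 7: [7, 1, -6, -2, 7, 27]
Extract 7: [1, -2, -6, 7, 7, 27]
Extract 1: [-2, -6, 1, 7, 7, 27]
Extract -2: [-6, -2, 1, 7, 7, 27]


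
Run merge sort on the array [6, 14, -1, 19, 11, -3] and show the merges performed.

Divide and conquer:
  Merge [14] + [-1] -> [-1, 14]
  Merge [6] + [-1, 14] -> [-1, 6, 14]
  Merge [11] + [-3] -> [-3, 11]
  Merge [19] + [-3, 11] -> [-3, 11, 19]
  Merge [-1, 6, 14] + [-3, 11, 19] -> [-3, -1, 6, 11, 14, 19]


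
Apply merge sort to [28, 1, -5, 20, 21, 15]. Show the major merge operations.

Divide and conquer:
  Merge [1] + [-5] -> [-5, 1]
  Merge [28] + [-5, 1] -> [-5, 1, 28]
  Merge [21] + [15] -> [15, 21]
  Merge [20] + [15, 21] -> [15, 20, 21]
  Merge [-5, 1, 28] + [15, 20, 21] -> [-5, 1, 15, 20, 21, 28]


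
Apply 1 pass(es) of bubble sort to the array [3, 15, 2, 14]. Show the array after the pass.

After pass 1: [3, 2, 14, 15] (2 swaps)
Total swaps: 2


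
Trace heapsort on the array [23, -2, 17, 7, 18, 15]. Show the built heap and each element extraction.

Build heap: [23, 18, 17, 7, -2, 15]
Extract 23: [18, 15, 17, 7, -2, 23]
Extract 18: [17, 15, -2, 7, 18, 23]
Extract 17: [15, 7, -2, 17, 18, 23]
Extract 15: [7, -2, 15, 17, 18, 23]
Extract 7: [-2, 7, 15, 17, 18, 23]


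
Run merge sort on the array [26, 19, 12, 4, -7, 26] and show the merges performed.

Divide and conquer:
  Merge [19] + [12] -> [12, 19]
  Merge [26] + [12, 19] -> [12, 19, 26]
  Merge [-7] + [26] -> [-7, 26]
  Merge [4] + [-7, 26] -> [-7, 4, 26]
  Merge [12, 19, 26] + [-7, 4, 26] -> [-7, 4, 12, 19, 26, 26]


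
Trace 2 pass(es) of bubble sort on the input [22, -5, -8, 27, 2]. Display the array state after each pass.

After pass 1: [-5, -8, 22, 2, 27] (3 swaps)
After pass 2: [-8, -5, 2, 22, 27] (2 swaps)
Total swaps: 5


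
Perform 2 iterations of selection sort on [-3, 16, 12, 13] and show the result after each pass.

Pass 1: Select minimum -3 at index 0, swap -> [-3, 16, 12, 13]
Pass 2: Select minimum 12 at index 2, swap -> [-3, 12, 16, 13]


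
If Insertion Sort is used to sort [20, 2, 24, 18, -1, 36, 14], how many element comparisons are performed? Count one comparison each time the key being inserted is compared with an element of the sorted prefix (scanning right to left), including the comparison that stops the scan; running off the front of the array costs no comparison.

Insert 2: 20 > 2 (shift), reached front = 1 comparison(s) -> [2, 20, 24, 18, -1, 36, 14]
Insert 24: 20 <= 24 (stop) = 1 comparison(s) -> [2, 20, 24, 18, -1, 36, 14]
Insert 18: 24 > 18 (shift), 20 > 18 (shift), 2 <= 18 (stop) = 3 comparison(s) -> [2, 18, 20, 24, -1, 36, 14]
Insert -1: 24 > -1 (shift), 20 > -1 (shift), 18 > -1 (shift), 2 > -1 (shift), reached front = 4 comparison(s) -> [-1, 2, 18, 20, 24, 36, 14]
Insert 36: 24 <= 36 (stop) = 1 comparison(s) -> [-1, 2, 18, 20, 24, 36, 14]
Insert 14: 36 > 14 (shift), 24 > 14 (shift), 20 > 14 (shift), 18 > 14 (shift), 2 <= 14 (stop) = 5 comparison(s) -> [-1, 2, 14, 18, 20, 24, 36]
Total comparisons: 1 + 1 + 3 + 4 + 1 + 5 = 15


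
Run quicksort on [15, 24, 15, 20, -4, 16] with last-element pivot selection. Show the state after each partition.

Partition 1: pivot=16 at index 3 -> [15, 15, -4, 16, 24, 20]
Partition 2: pivot=-4 at index 0 -> [-4, 15, 15, 16, 24, 20]
Partition 3: pivot=15 at index 2 -> [-4, 15, 15, 16, 24, 20]
Partition 4: pivot=20 at index 4 -> [-4, 15, 15, 16, 20, 24]


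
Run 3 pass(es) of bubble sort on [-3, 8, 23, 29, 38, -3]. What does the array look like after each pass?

After pass 1: [-3, 8, 23, 29, -3, 38] (1 swaps)
After pass 2: [-3, 8, 23, -3, 29, 38] (1 swaps)
After pass 3: [-3, 8, -3, 23, 29, 38] (1 swaps)
Total swaps: 3


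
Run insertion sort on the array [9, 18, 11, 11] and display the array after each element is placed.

First element 9 is already 'sorted'
Insert 18: shifted 0 elements -> [9, 18, 11, 11]
Insert 11: shifted 1 elements -> [9, 11, 18, 11]
Insert 11: shifted 1 elements -> [9, 11, 11, 18]


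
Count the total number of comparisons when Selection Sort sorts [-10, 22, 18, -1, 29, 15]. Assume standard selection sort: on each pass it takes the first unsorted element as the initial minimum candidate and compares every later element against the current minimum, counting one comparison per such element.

Pass 1: scan indices 1..5 for the minimum = 5 comparison(s); min is -10, place at index 0 -> [-10, 22, 18, -1, 29, 15]
Pass 2: scan indices 2..5 for the minimum = 4 comparison(s); min is -1, place at index 1 -> [-10, -1, 18, 22, 29, 15]
Pass 3: scan indices 3..5 for the minimum = 3 comparison(s); min is 15, place at index 2 -> [-10, -1, 15, 22, 29, 18]
Pass 4: scan indices 4..5 for the minimum = 2 comparison(s); min is 18, place at index 3 -> [-10, -1, 15, 18, 29, 22]
Pass 5: scan indices 5..5 for the minimum = 1 comparison(s); min is 22, place at index 4 -> [-10, -1, 15, 18, 22, 29]
Selection sort always scans the whole unsorted suffix, so the count is (n-1) + (n-2) + ... + 1 = n(n-1)/2 = 6*5/2 = 15 regardless of the input order.
Total comparisons: 5 + 4 + 3 + 2 + 1 = 15


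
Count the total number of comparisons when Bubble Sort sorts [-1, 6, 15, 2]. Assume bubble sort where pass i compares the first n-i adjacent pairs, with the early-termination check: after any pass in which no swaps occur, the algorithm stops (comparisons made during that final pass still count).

Pass 1: compare adjacent pairs (0,1)..(2,3) = 3 comparison(s), 1 swap(s) -> [-1, 6, 2, 15]
Pass 2: compare adjacent pairs (0,1)..(1,2) = 2 comparison(s), 1 swap(s) -> [-1, 2, 6, 15]
Pass 3: compare adjacent pairs (0,1)..(0,1) = 1 comparison(s), 0 swap(s) -> [-1, 2, 6, 15]
No swaps in this pass, so bubble sort stops here.
Total comparisons: 3 + 2 + 1 = 6


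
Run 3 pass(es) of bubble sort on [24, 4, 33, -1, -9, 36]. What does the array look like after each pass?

After pass 1: [4, 24, -1, -9, 33, 36] (3 swaps)
After pass 2: [4, -1, -9, 24, 33, 36] (2 swaps)
After pass 3: [-1, -9, 4, 24, 33, 36] (2 swaps)
Total swaps: 7


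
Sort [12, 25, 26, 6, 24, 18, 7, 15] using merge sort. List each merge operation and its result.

Divide and conquer:
  Merge [12] + [25] -> [12, 25]
  Merge [26] + [6] -> [6, 26]
  Merge [12, 25] + [6, 26] -> [6, 12, 25, 26]
  Merge [24] + [18] -> [18, 24]
  Merge [7] + [15] -> [7, 15]
  Merge [18, 24] + [7, 15] -> [7, 15, 18, 24]
  Merge [6, 12, 25, 26] + [7, 15, 18, 24] -> [6, 7, 12, 15, 18, 24, 25, 26]


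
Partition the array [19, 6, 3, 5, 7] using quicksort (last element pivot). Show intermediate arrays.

Partition 1: pivot=7 at index 3 -> [6, 3, 5, 7, 19]
Partition 2: pivot=5 at index 1 -> [3, 5, 6, 7, 19]


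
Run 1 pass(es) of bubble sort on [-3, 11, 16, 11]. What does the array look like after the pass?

After pass 1: [-3, 11, 11, 16] (1 swaps)
Total swaps: 1


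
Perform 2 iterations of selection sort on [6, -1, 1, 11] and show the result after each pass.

Pass 1: Select minimum -1 at index 1, swap -> [-1, 6, 1, 11]
Pass 2: Select minimum 1 at index 2, swap -> [-1, 1, 6, 11]


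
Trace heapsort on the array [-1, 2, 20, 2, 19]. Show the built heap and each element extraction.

Build heap: [20, 19, -1, 2, 2]
Extract 20: [19, 2, -1, 2, 20]
Extract 19: [2, 2, -1, 19, 20]
Extract 2: [2, -1, 2, 19, 20]
Extract 2: [-1, 2, 2, 19, 20]


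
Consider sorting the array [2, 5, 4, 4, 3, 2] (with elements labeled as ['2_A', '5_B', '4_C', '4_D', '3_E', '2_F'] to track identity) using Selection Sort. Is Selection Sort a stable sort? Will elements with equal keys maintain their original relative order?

Trace Selection Sort on the labeled array (the key is the number; the letter only tracks identity):
  Pass 1: minimum 2_A is already at index 0; no swap -> [2_A, 5_B, 4_C, 4_D, 3_E, 2_F]
  Pass 2: minimum of unsorted part is 2_F at index 5; swap it with 5_B at index 1 -> [2_A, 2_F, 4_C, 4_D, 3_E, 5_B]
  Pass 3: minimum of unsorted part is 3_E at index 4; swap it with 4_C at index 2 -> [2_A, 2_F, 3_E, 4_D, 4_C, 5_B]
  Pass 4: minimum 4_D is already at index 3; no swap -> [2_A, 2_F, 3_E, 4_D, 4_C, 5_B]
  Pass 5: minimum 4_C is already at index 4; no swap -> [2_A, 2_F, 3_E, 4_D, 4_C, 5_B]
Final order: [2_A, 2_F, 3_E, 4_D, 4_C, 5_B]
Equal keys:
  value 2: originally 2_A, 2_F; after sorting 2_A, 2_F -> order preserved
  value 4: originally 4_C, 4_D; after sorting 4_D, 4_C -> order changed
Equal keys were reordered, so Selection Sort is not stable: the long-range swap that moves the minimum into place can carry an element past an equal key. (One such input is enough; an unstable sort may happen to preserve order on other inputs, but it gives no guarantee.)
Answer: Not stable


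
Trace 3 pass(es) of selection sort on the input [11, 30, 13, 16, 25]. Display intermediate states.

Pass 1: Select minimum 11 at index 0, swap -> [11, 30, 13, 16, 25]
Pass 2: Select minimum 13 at index 2, swap -> [11, 13, 30, 16, 25]
Pass 3: Select minimum 16 at index 3, swap -> [11, 13, 16, 30, 25]


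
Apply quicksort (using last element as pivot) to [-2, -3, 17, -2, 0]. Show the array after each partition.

Partition 1: pivot=0 at index 3 -> [-2, -3, -2, 0, 17]
Partition 2: pivot=-2 at index 2 -> [-2, -3, -2, 0, 17]
Partition 3: pivot=-3 at index 0 -> [-3, -2, -2, 0, 17]


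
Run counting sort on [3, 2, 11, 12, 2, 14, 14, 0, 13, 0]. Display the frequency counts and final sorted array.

Count array: [2, 0, 2, 1, 0, 0, 0, 0, 0, 0, 0, 1, 1, 1, 2]
(count[i] = number of elements equal to i)
Cumulative count: [2, 2, 4, 5, 5, 5, 5, 5, 5, 5, 5, 6, 7, 8, 10]
Sorted: [0, 0, 2, 2, 3, 11, 12, 13, 14, 14]


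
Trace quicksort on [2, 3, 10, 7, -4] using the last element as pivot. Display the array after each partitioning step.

Partition 1: pivot=-4 at index 0 -> [-4, 3, 10, 7, 2]
Partition 2: pivot=2 at index 1 -> [-4, 2, 10, 7, 3]
Partition 3: pivot=3 at index 2 -> [-4, 2, 3, 7, 10]
Partition 4: pivot=10 at index 4 -> [-4, 2, 3, 7, 10]


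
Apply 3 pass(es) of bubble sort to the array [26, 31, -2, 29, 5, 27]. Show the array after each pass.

After pass 1: [26, -2, 29, 5, 27, 31] (4 swaps)
After pass 2: [-2, 26, 5, 27, 29, 31] (3 swaps)
After pass 3: [-2, 5, 26, 27, 29, 31] (1 swaps)
Total swaps: 8


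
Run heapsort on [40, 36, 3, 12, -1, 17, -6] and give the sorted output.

Build heap: [40, 36, 17, 12, -1, 3, -6]
Extract 40: [36, 12, 17, -6, -1, 3, 40]
Extract 36: [17, 12, 3, -6, -1, 36, 40]
Extract 17: [12, -1, 3, -6, 17, 36, 40]
Extract 12: [3, -1, -6, 12, 17, 36, 40]
Extract 3: [-1, -6, 3, 12, 17, 36, 40]
Extract -1: [-6, -1, 3, 12, 17, 36, 40]


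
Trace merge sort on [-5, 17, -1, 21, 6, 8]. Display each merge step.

Divide and conquer:
  Merge [17] + [-1] -> [-1, 17]
  Merge [-5] + [-1, 17] -> [-5, -1, 17]
  Merge [6] + [8] -> [6, 8]
  Merge [21] + [6, 8] -> [6, 8, 21]
  Merge [-5, -1, 17] + [6, 8, 21] -> [-5, -1, 6, 8, 17, 21]


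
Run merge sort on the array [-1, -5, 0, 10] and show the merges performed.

Divide and conquer:
  Merge [-1] + [-5] -> [-5, -1]
  Merge [0] + [10] -> [0, 10]
  Merge [-5, -1] + [0, 10] -> [-5, -1, 0, 10]


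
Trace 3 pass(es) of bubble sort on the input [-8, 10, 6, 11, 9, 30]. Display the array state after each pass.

After pass 1: [-8, 6, 10, 9, 11, 30] (2 swaps)
After pass 2: [-8, 6, 9, 10, 11, 30] (1 swaps)
After pass 3: [-8, 6, 9, 10, 11, 30] (0 swaps)
Total swaps: 3


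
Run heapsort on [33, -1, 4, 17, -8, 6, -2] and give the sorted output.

Build heap: [33, 17, 6, -1, -8, 4, -2]
Extract 33: [17, -1, 6, -2, -8, 4, 33]
Extract 17: [6, -1, 4, -2, -8, 17, 33]
Extract 6: [4, -1, -8, -2, 6, 17, 33]
Extract 4: [-1, -2, -8, 4, 6, 17, 33]
Extract -1: [-2, -8, -1, 4, 6, 17, 33]
Extract -2: [-8, -2, -1, 4, 6, 17, 33]


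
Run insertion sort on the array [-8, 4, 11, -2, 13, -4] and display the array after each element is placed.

First element -8 is already 'sorted'
Insert 4: shifted 0 elements -> [-8, 4, 11, -2, 13, -4]
Insert 11: shifted 0 elements -> [-8, 4, 11, -2, 13, -4]
Insert -2: shifted 2 elements -> [-8, -2, 4, 11, 13, -4]
Insert 13: shifted 0 elements -> [-8, -2, 4, 11, 13, -4]
Insert -4: shifted 4 elements -> [-8, -4, -2, 4, 11, 13]


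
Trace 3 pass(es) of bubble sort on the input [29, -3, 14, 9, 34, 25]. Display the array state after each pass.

After pass 1: [-3, 14, 9, 29, 25, 34] (4 swaps)
After pass 2: [-3, 9, 14, 25, 29, 34] (2 swaps)
After pass 3: [-3, 9, 14, 25, 29, 34] (0 swaps)
Total swaps: 6


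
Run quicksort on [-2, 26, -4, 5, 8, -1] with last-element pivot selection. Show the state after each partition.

Partition 1: pivot=-1 at index 2 -> [-2, -4, -1, 5, 8, 26]
Partition 2: pivot=-4 at index 0 -> [-4, -2, -1, 5, 8, 26]
Partition 3: pivot=26 at index 5 -> [-4, -2, -1, 5, 8, 26]
Partition 4: pivot=8 at index 4 -> [-4, -2, -1, 5, 8, 26]


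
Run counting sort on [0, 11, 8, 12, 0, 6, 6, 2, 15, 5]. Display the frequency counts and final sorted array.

Count array: [2, 0, 1, 0, 0, 1, 2, 0, 1, 0, 0, 1, 1, 0, 0, 1]
(count[i] = number of elements equal to i)
Cumulative count: [2, 2, 3, 3, 3, 4, 6, 6, 7, 7, 7, 8, 9, 9, 9, 10]
Sorted: [0, 0, 2, 5, 6, 6, 8, 11, 12, 15]


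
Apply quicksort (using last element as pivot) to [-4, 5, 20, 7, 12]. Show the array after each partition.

Partition 1: pivot=12 at index 3 -> [-4, 5, 7, 12, 20]
Partition 2: pivot=7 at index 2 -> [-4, 5, 7, 12, 20]
Partition 3: pivot=5 at index 1 -> [-4, 5, 7, 12, 20]


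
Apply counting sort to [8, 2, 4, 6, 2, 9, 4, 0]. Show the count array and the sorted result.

Count array: [1, 0, 2, 0, 2, 0, 1, 0, 1, 1]
(count[i] = number of elements equal to i)
Cumulative count: [1, 1, 3, 3, 5, 5, 6, 6, 7, 8]
Sorted: [0, 2, 2, 4, 4, 6, 8, 9]


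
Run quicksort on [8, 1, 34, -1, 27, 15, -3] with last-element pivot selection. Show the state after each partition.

Partition 1: pivot=-3 at index 0 -> [-3, 1, 34, -1, 27, 15, 8]
Partition 2: pivot=8 at index 3 -> [-3, 1, -1, 8, 27, 15, 34]
Partition 3: pivot=-1 at index 1 -> [-3, -1, 1, 8, 27, 15, 34]
Partition 4: pivot=34 at index 6 -> [-3, -1, 1, 8, 27, 15, 34]
Partition 5: pivot=15 at index 4 -> [-3, -1, 1, 8, 15, 27, 34]


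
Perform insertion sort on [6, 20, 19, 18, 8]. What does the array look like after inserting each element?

First element 6 is already 'sorted'
Insert 20: shifted 0 elements -> [6, 20, 19, 18, 8]
Insert 19: shifted 1 elements -> [6, 19, 20, 18, 8]
Insert 18: shifted 2 elements -> [6, 18, 19, 20, 8]
Insert 8: shifted 3 elements -> [6, 8, 18, 19, 20]


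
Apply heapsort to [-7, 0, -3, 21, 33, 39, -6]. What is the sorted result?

Build heap: [39, 33, -3, 21, 0, -7, -6]
Extract 39: [33, 21, -3, -6, 0, -7, 39]
Extract 33: [21, 0, -3, -6, -7, 33, 39]
Extract 21: [0, -6, -3, -7, 21, 33, 39]
Extract 0: [-3, -6, -7, 0, 21, 33, 39]
Extract -3: [-6, -7, -3, 0, 21, 33, 39]
Extract -6: [-7, -6, -3, 0, 21, 33, 39]


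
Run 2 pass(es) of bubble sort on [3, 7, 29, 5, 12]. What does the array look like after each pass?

After pass 1: [3, 7, 5, 12, 29] (2 swaps)
After pass 2: [3, 5, 7, 12, 29] (1 swaps)
Total swaps: 3


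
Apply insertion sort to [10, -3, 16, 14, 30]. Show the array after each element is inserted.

First element 10 is already 'sorted'
Insert -3: shifted 1 elements -> [-3, 10, 16, 14, 30]
Insert 16: shifted 0 elements -> [-3, 10, 16, 14, 30]
Insert 14: shifted 1 elements -> [-3, 10, 14, 16, 30]
Insert 30: shifted 0 elements -> [-3, 10, 14, 16, 30]


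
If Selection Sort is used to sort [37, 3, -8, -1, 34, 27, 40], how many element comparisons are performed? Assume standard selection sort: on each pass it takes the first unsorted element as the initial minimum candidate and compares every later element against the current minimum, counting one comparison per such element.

Pass 1: scan indices 1..6 for the minimum = 6 comparison(s); min is -8, place at index 0 -> [-8, 3, 37, -1, 34, 27, 40]
Pass 2: scan indices 2..6 for the minimum = 5 comparison(s); min is -1, place at index 1 -> [-8, -1, 37, 3, 34, 27, 40]
Pass 3: scan indices 3..6 for the minimum = 4 comparison(s); min is 3, place at index 2 -> [-8, -1, 3, 37, 34, 27, 40]
Pass 4: scan indices 4..6 for the minimum = 3 comparison(s); min is 27, place at index 3 -> [-8, -1, 3, 27, 34, 37, 40]
Pass 5: scan indices 5..6 for the minimum = 2 comparison(s); min is 34, place at index 4 -> [-8, -1, 3, 27, 34, 37, 40]
Pass 6: scan indices 6..6 for the minimum = 1 comparison(s); min is 37, place at index 5 -> [-8, -1, 3, 27, 34, 37, 40]
Selection sort always scans the whole unsorted suffix, so the count is (n-1) + (n-2) + ... + 1 = n(n-1)/2 = 7*6/2 = 21 regardless of the input order.
Total comparisons: 6 + 5 + 4 + 3 + 2 + 1 = 21


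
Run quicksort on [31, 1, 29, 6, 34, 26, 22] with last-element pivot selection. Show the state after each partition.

Partition 1: pivot=22 at index 2 -> [1, 6, 22, 31, 34, 26, 29]
Partition 2: pivot=6 at index 1 -> [1, 6, 22, 31, 34, 26, 29]
Partition 3: pivot=29 at index 4 -> [1, 6, 22, 26, 29, 31, 34]
Partition 4: pivot=34 at index 6 -> [1, 6, 22, 26, 29, 31, 34]


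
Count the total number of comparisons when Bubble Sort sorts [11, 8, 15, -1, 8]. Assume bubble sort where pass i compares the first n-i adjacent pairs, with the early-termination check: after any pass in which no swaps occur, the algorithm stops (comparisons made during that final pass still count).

Pass 1: compare adjacent pairs (0,1)..(3,4) = 4 comparison(s), 3 swap(s) -> [8, 11, -1, 8, 15]
Pass 2: compare adjacent pairs (0,1)..(2,3) = 3 comparison(s), 2 swap(s) -> [8, -1, 8, 11, 15]
Pass 3: compare adjacent pairs (0,1)..(1,2) = 2 comparison(s), 1 swap(s) -> [-1, 8, 8, 11, 15]
Pass 4: compare adjacent pairs (0,1)..(0,1) = 1 comparison(s), 0 swap(s) -> [-1, 8, 8, 11, 15]
No swaps in this pass, so bubble sort stops here.
Total comparisons: 4 + 3 + 2 + 1 = 10


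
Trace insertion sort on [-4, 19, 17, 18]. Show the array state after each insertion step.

First element -4 is already 'sorted'
Insert 19: shifted 0 elements -> [-4, 19, 17, 18]
Insert 17: shifted 1 elements -> [-4, 17, 19, 18]
Insert 18: shifted 1 elements -> [-4, 17, 18, 19]


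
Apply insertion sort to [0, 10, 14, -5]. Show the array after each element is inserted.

First element 0 is already 'sorted'
Insert 10: shifted 0 elements -> [0, 10, 14, -5]
Insert 14: shifted 0 elements -> [0, 10, 14, -5]
Insert -5: shifted 3 elements -> [-5, 0, 10, 14]


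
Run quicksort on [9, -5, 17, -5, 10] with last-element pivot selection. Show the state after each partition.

Partition 1: pivot=10 at index 3 -> [9, -5, -5, 10, 17]
Partition 2: pivot=-5 at index 1 -> [-5, -5, 9, 10, 17]


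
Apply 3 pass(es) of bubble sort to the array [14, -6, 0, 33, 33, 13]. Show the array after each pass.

After pass 1: [-6, 0, 14, 33, 13, 33] (3 swaps)
After pass 2: [-6, 0, 14, 13, 33, 33] (1 swaps)
After pass 3: [-6, 0, 13, 14, 33, 33] (1 swaps)
Total swaps: 5


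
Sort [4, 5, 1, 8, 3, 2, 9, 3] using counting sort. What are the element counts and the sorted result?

Count array: [0, 1, 1, 2, 1, 1, 0, 0, 1, 1]
(count[i] = number of elements equal to i)
Cumulative count: [0, 1, 2, 4, 5, 6, 6, 6, 7, 8]
Sorted: [1, 2, 3, 3, 4, 5, 8, 9]


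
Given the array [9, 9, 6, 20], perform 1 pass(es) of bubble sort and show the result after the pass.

After pass 1: [9, 6, 9, 20] (1 swaps)
Total swaps: 1


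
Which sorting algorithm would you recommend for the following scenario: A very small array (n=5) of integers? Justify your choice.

Best choice: Insertion sort
Reason: For tiny inputs the O(n^2) overhead is negligible and insertion sort has minimal constant factors


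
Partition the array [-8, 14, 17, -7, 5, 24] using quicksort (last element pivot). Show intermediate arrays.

Partition 1: pivot=24 at index 5 -> [-8, 14, 17, -7, 5, 24]
Partition 2: pivot=5 at index 2 -> [-8, -7, 5, 14, 17, 24]
Partition 3: pivot=-7 at index 1 -> [-8, -7, 5, 14, 17, 24]
Partition 4: pivot=17 at index 4 -> [-8, -7, 5, 14, 17, 24]


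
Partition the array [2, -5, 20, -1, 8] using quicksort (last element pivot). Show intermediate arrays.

Partition 1: pivot=8 at index 3 -> [2, -5, -1, 8, 20]
Partition 2: pivot=-1 at index 1 -> [-5, -1, 2, 8, 20]


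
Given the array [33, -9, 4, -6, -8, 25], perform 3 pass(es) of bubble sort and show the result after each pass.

After pass 1: [-9, 4, -6, -8, 25, 33] (5 swaps)
After pass 2: [-9, -6, -8, 4, 25, 33] (2 swaps)
After pass 3: [-9, -8, -6, 4, 25, 33] (1 swaps)
Total swaps: 8


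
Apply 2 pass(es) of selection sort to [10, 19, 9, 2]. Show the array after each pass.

Pass 1: Select minimum 2 at index 3, swap -> [2, 19, 9, 10]
Pass 2: Select minimum 9 at index 2, swap -> [2, 9, 19, 10]


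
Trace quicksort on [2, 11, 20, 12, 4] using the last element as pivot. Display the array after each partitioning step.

Partition 1: pivot=4 at index 1 -> [2, 4, 20, 12, 11]
Partition 2: pivot=11 at index 2 -> [2, 4, 11, 12, 20]
Partition 3: pivot=20 at index 4 -> [2, 4, 11, 12, 20]


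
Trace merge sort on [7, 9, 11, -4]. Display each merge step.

Divide and conquer:
  Merge [7] + [9] -> [7, 9]
  Merge [11] + [-4] -> [-4, 11]
  Merge [7, 9] + [-4, 11] -> [-4, 7, 9, 11]


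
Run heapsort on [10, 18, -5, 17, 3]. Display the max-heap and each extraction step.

Build heap: [18, 17, -5, 10, 3]
Extract 18: [17, 10, -5, 3, 18]
Extract 17: [10, 3, -5, 17, 18]
Extract 10: [3, -5, 10, 17, 18]
Extract 3: [-5, 3, 10, 17, 18]


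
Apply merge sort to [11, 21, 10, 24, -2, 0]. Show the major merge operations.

Divide and conquer:
  Merge [21] + [10] -> [10, 21]
  Merge [11] + [10, 21] -> [10, 11, 21]
  Merge [-2] + [0] -> [-2, 0]
  Merge [24] + [-2, 0] -> [-2, 0, 24]
  Merge [10, 11, 21] + [-2, 0, 24] -> [-2, 0, 10, 11, 21, 24]


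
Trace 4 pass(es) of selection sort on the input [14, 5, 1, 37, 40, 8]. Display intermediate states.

Pass 1: Select minimum 1 at index 2, swap -> [1, 5, 14, 37, 40, 8]
Pass 2: Select minimum 5 at index 1, swap -> [1, 5, 14, 37, 40, 8]
Pass 3: Select minimum 8 at index 5, swap -> [1, 5, 8, 37, 40, 14]
Pass 4: Select minimum 14 at index 5, swap -> [1, 5, 8, 14, 40, 37]


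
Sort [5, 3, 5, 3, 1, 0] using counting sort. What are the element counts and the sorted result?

Count array: [1, 1, 0, 2, 0, 2]
(count[i] = number of elements equal to i)
Cumulative count: [1, 2, 2, 4, 4, 6]
Sorted: [0, 1, 3, 3, 5, 5]
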